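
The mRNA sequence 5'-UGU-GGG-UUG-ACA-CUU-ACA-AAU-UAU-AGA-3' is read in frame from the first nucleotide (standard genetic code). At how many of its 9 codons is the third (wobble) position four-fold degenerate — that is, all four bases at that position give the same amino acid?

4

Codon 1 UGU (Cys): third position 2-fold.
Codon 2 GGG (Gly): third position 4-fold.
Codon 3 UUG (Leu): third position 2-fold.
Codon 4 ACA (Thr): third position 4-fold.
Codon 5 CUU (Leu): third position 4-fold.
Codon 6 ACA (Thr): third position 4-fold.
Codon 7 AAU (Asn): third position 2-fold.
Codon 8 UAU (Tyr): third position 2-fold.
Codon 9 AGA (Arg): third position 2-fold.
Four-fold degenerate third positions: 4.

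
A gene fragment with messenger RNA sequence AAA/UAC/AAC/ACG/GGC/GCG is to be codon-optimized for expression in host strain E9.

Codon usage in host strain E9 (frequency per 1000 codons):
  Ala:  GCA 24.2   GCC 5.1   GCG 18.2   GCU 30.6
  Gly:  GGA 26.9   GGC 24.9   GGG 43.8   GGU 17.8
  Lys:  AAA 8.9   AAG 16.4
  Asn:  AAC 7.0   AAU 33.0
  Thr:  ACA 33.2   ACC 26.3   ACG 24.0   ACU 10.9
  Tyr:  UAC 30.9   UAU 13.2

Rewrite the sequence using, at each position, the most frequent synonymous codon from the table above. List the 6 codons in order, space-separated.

Codon 1 (Lys): best is AAG at 16.4.
Codon 2 (Tyr): best is UAC at 30.9.
Codon 3 (Asn): best is AAU at 33.0.
Codon 4 (Thr): best is ACA at 33.2.
Codon 5 (Gly): best is GGG at 43.8.
Codon 6 (Ala): best is GCU at 30.6.

AAG UAC AAU ACA GGG GCU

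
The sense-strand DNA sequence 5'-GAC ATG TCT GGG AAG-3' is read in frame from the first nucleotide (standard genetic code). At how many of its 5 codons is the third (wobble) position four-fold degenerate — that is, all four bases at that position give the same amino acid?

2

Codon 1 GAC (Asp): third position 2-fold.
Codon 2 ATG (Met): third position 1-fold.
Codon 3 TCT (Ser): third position 4-fold.
Codon 4 GGG (Gly): third position 4-fold.
Codon 5 AAG (Lys): third position 2-fold.
Four-fold degenerate third positions: 2.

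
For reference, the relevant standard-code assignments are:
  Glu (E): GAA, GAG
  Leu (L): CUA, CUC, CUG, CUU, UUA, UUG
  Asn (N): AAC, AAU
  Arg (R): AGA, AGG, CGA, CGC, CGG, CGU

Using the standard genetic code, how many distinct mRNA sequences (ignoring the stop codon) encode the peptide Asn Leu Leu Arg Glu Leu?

5184

Asn: 2 codons.
Leu: 6 codons.
Leu: 6 codons.
Arg: 6 codons.
Glu: 2 codons.
Leu: 6 codons.
2 × 6 × 6 × 6 × 2 × 6 = 5184.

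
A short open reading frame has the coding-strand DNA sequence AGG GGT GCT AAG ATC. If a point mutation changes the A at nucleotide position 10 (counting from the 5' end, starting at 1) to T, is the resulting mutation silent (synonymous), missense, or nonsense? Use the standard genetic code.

Position 10 falls in codon 4: AAG → Lys.
After the substitution the codon is TAG → Stop.
The new codon is a stop codon, so this is a nonsense mutation.

nonsense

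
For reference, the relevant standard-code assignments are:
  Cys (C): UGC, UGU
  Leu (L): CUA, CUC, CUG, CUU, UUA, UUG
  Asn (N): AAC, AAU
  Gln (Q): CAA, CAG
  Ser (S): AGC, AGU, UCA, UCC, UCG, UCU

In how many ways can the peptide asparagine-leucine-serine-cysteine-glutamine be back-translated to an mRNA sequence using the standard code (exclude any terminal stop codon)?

Asn: 2 codons.
Leu: 6 codons.
Ser: 6 codons.
Cys: 2 codons.
Gln: 2 codons.
2 × 6 × 6 × 2 × 2 = 288.

288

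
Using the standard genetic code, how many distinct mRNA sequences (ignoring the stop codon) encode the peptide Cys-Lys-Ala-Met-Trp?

16

Cys: 2 codons.
Lys: 2 codons.
Ala: 4 codons.
Met: 1 codon.
Trp: 1 codon.
2 × 2 × 4 × 1 × 1 = 16.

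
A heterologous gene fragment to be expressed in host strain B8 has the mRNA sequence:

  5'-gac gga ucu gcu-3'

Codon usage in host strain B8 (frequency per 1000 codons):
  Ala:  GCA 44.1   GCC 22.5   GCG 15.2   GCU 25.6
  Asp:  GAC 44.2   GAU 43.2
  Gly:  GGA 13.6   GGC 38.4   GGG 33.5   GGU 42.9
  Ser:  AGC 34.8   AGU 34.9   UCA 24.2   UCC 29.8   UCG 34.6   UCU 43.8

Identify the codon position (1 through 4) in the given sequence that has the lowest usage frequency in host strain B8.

Codon 1 GAC (Asp): 44.2 per 1000.
Codon 2 GGA (Gly): 13.6 per 1000.
Codon 3 UCU (Ser): 43.8 per 1000.
Codon 4 GCU (Ala): 25.6 per 1000.
Lowest frequency is 13.6 at codon 2.

2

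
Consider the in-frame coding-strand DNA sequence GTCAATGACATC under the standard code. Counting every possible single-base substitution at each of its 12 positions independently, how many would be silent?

7

Codon 1 (GTC, Val): 3 synonymous substitutions.
Codon 2 (AAT, Asn): 1 synonymous substitution.
Codon 3 (GAC, Asp): 1 synonymous substitution.
Codon 4 (ATC, Ile): 2 synonymous substitutions.
Total: 3 + 1 + 1 + 2 = 7.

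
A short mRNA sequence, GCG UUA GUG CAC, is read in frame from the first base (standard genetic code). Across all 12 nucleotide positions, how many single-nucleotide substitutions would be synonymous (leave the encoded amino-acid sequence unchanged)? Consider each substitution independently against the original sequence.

Codon 1 (GCG, Ala): 3 synonymous substitutions.
Codon 2 (UUA, Leu): 2 synonymous substitutions.
Codon 3 (GUG, Val): 3 synonymous substitutions.
Codon 4 (CAC, His): 1 synonymous substitution.
Total: 3 + 2 + 3 + 1 = 9.

9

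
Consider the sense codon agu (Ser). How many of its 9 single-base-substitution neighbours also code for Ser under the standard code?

1

Position 1: none → 0 synonymous.
Position 2: none → 0 synonymous.
Position 3: AGC → 1 synonymous.
Total: 0 + 0 + 1 = 1.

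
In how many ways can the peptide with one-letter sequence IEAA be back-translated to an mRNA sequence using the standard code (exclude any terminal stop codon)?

96

Ile: 3 codons.
Glu: 2 codons.
Ala: 4 codons.
Ala: 4 codons.
3 × 2 × 4 × 4 = 96.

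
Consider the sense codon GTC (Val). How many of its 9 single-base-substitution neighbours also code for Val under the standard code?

3

Position 1: none → 0 synonymous.
Position 2: none → 0 synonymous.
Position 3: GTT, GTA, GTG → 3 synonymous.
Total: 0 + 0 + 3 = 3.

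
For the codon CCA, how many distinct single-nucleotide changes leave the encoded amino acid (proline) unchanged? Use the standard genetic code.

3

Position 1: none → 0 synonymous.
Position 2: none → 0 synonymous.
Position 3: CCT, CCC, CCG → 3 synonymous.
Total: 0 + 0 + 3 = 3.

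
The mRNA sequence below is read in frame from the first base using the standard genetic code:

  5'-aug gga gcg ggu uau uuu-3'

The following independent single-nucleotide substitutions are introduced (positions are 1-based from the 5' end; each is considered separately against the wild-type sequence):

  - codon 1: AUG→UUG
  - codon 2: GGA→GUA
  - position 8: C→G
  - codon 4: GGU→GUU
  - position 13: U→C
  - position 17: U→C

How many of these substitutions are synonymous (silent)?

0

Codon 1: AUG (Met) → UUG (Leu) — missense.
Codon 2: GGA (Gly) → GUA (Val) — missense.
Codon 3: GCG (Ala) → GGG (Gly) — missense.
Codon 4: GGU (Gly) → GUU (Val) — missense.
Codon 5: UAU (Tyr) → CAU (His) — missense.
Codon 6: UUU (Phe) → UCU (Ser) — missense.
Synonymous: 0 of 6.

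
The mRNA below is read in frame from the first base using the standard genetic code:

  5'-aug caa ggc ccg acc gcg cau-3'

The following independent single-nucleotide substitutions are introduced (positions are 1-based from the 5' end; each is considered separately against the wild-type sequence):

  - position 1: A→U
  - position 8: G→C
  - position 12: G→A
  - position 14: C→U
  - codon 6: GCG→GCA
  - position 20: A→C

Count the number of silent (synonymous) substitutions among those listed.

2

Codon 1: AUG (Met) → UUG (Leu) — missense.
Codon 3: GGC (Gly) → GCC (Ala) — missense.
Codon 4: CCG (Pro) → CCA (Pro) — synonymous.
Codon 5: ACC (Thr) → AUC (Ile) — missense.
Codon 6: GCG (Ala) → GCA (Ala) — synonymous.
Codon 7: CAU (His) → CCU (Pro) — missense.
Synonymous: 2 of 6.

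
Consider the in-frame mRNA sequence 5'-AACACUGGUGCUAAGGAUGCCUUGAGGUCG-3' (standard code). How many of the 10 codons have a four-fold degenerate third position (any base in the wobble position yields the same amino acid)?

5

Codon 1 AAC (Asn): third position 2-fold.
Codon 2 ACU (Thr): third position 4-fold.
Codon 3 GGU (Gly): third position 4-fold.
Codon 4 GCU (Ala): third position 4-fold.
Codon 5 AAG (Lys): third position 2-fold.
Codon 6 GAU (Asp): third position 2-fold.
Codon 7 GCC (Ala): third position 4-fold.
Codon 8 UUG (Leu): third position 2-fold.
Codon 9 AGG (Arg): third position 2-fold.
Codon 10 UCG (Ser): third position 4-fold.
Four-fold degenerate third positions: 5.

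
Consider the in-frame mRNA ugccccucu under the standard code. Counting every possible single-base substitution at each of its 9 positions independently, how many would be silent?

Codon 1 (UGC, Cys): 1 synonymous substitution.
Codon 2 (CCC, Pro): 3 synonymous substitutions.
Codon 3 (UCU, Ser): 3 synonymous substitutions.
Total: 1 + 3 + 3 = 7.

7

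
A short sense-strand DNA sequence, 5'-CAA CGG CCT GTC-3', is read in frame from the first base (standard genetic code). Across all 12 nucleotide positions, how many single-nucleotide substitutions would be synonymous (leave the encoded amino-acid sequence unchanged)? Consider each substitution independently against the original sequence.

Codon 1 (CAA, Gln): 1 synonymous substitution.
Codon 2 (CGG, Arg): 4 synonymous substitutions.
Codon 3 (CCT, Pro): 3 synonymous substitutions.
Codon 4 (GTC, Val): 3 synonymous substitutions.
Total: 1 + 4 + 3 + 3 = 11.

11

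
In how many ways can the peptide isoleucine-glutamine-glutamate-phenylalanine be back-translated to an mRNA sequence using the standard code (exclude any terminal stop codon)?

24

Ile: 3 codons.
Gln: 2 codons.
Glu: 2 codons.
Phe: 2 codons.
3 × 2 × 2 × 2 = 24.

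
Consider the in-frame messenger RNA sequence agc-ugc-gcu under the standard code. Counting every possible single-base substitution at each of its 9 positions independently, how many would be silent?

Codon 1 (AGC, Ser): 1 synonymous substitution.
Codon 2 (UGC, Cys): 1 synonymous substitution.
Codon 3 (GCU, Ala): 3 synonymous substitutions.
Total: 1 + 1 + 3 = 5.

5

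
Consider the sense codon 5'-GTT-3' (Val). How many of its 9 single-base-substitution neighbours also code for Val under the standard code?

3

Position 1: none → 0 synonymous.
Position 2: none → 0 synonymous.
Position 3: GTC, GTA, GTG → 3 synonymous.
Total: 0 + 0 + 3 = 3.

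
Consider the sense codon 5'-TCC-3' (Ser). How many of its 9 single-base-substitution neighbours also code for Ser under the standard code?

3

Position 1: none → 0 synonymous.
Position 2: none → 0 synonymous.
Position 3: TCT, TCA, TCG → 3 synonymous.
Total: 0 + 0 + 3 = 3.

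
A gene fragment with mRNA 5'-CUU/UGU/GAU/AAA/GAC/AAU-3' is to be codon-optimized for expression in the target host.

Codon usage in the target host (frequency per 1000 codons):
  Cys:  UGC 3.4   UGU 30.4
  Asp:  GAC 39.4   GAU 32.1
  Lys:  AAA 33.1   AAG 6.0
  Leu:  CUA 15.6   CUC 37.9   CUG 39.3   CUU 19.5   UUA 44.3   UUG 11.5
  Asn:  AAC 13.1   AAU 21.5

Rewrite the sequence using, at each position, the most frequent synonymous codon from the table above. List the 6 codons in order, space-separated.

Codon 1 (Leu): best is UUA at 44.3.
Codon 2 (Cys): best is UGU at 30.4.
Codon 3 (Asp): best is GAC at 39.4.
Codon 4 (Lys): best is AAA at 33.1.
Codon 5 (Asp): best is GAC at 39.4.
Codon 6 (Asn): best is AAU at 21.5.

UUA UGU GAC AAA GAC AAU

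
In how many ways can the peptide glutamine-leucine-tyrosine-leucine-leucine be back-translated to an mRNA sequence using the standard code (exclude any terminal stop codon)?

Gln: 2 codons.
Leu: 6 codons.
Tyr: 2 codons.
Leu: 6 codons.
Leu: 6 codons.
2 × 6 × 2 × 6 × 6 = 864.

864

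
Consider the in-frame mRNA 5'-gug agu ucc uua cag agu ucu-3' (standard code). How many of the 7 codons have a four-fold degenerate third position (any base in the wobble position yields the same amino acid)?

Codon 1 GUG (Val): third position 4-fold.
Codon 2 AGU (Ser): third position 2-fold.
Codon 3 UCC (Ser): third position 4-fold.
Codon 4 UUA (Leu): third position 2-fold.
Codon 5 CAG (Gln): third position 2-fold.
Codon 6 AGU (Ser): third position 2-fold.
Codon 7 UCU (Ser): third position 4-fold.
Four-fold degenerate third positions: 3.

3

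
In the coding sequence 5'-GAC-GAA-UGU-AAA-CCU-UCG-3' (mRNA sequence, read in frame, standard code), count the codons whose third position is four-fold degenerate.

Codon 1 GAC (Asp): third position 2-fold.
Codon 2 GAA (Glu): third position 2-fold.
Codon 3 UGU (Cys): third position 2-fold.
Codon 4 AAA (Lys): third position 2-fold.
Codon 5 CCU (Pro): third position 4-fold.
Codon 6 UCG (Ser): third position 4-fold.
Four-fold degenerate third positions: 2.

2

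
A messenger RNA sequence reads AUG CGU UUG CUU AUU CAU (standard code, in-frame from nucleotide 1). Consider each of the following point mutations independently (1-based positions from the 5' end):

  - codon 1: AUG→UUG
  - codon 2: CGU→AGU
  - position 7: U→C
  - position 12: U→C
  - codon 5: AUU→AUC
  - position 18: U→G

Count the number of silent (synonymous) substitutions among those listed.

Codon 1: AUG (Met) → UUG (Leu) — missense.
Codon 2: CGU (Arg) → AGU (Ser) — missense.
Codon 3: UUG (Leu) → CUG (Leu) — synonymous.
Codon 4: CUU (Leu) → CUC (Leu) — synonymous.
Codon 5: AUU (Ile) → AUC (Ile) — synonymous.
Codon 6: CAU (His) → CAG (Gln) — missense.
Synonymous: 3 of 6.

3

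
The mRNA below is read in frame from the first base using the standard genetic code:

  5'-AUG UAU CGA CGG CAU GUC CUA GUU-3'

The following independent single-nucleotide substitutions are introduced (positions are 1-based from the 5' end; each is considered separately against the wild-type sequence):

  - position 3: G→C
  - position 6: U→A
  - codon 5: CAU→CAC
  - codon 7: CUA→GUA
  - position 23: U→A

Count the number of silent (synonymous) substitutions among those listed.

1

Codon 1: AUG (Met) → AUC (Ile) — missense.
Codon 2: UAU (Tyr) → UAA (Stop) — nonsense.
Codon 5: CAU (His) → CAC (His) — synonymous.
Codon 7: CUA (Leu) → GUA (Val) — missense.
Codon 8: GUU (Val) → GAU (Asp) — missense.
Synonymous: 1 of 5.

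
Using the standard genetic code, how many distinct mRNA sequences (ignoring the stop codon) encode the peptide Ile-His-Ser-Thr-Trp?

Ile: 3 codons.
His: 2 codons.
Ser: 6 codons.
Thr: 4 codons.
Trp: 1 codon.
3 × 2 × 6 × 4 × 1 = 144.

144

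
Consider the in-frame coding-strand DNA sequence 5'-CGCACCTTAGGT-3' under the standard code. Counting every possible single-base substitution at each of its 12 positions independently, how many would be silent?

11

Codon 1 (CGC, Arg): 3 synonymous substitutions.
Codon 2 (ACC, Thr): 3 synonymous substitutions.
Codon 3 (TTA, Leu): 2 synonymous substitutions.
Codon 4 (GGT, Gly): 3 synonymous substitutions.
Total: 3 + 3 + 2 + 3 = 11.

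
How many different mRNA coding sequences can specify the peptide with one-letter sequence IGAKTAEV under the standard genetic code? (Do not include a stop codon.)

Ile: 3 codons.
Gly: 4 codons.
Ala: 4 codons.
Lys: 2 codons.
Thr: 4 codons.
Ala: 4 codons.
Glu: 2 codons.
Val: 4 codons.
3 × 4 × 4 × 2 × 4 × 4 × 2 × 4 = 12288.

12288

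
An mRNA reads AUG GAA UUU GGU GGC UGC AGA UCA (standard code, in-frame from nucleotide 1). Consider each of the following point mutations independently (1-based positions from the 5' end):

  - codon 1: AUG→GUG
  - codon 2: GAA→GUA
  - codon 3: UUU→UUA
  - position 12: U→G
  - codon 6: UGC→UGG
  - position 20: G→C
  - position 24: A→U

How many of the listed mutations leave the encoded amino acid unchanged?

Codon 1: AUG (Met) → GUG (Val) — missense.
Codon 2: GAA (Glu) → GUA (Val) — missense.
Codon 3: UUU (Phe) → UUA (Leu) — missense.
Codon 4: GGU (Gly) → GGG (Gly) — synonymous.
Codon 6: UGC (Cys) → UGG (Trp) — missense.
Codon 7: AGA (Arg) → ACA (Thr) — missense.
Codon 8: UCA (Ser) → UCU (Ser) — synonymous.
Synonymous: 2 of 7.

2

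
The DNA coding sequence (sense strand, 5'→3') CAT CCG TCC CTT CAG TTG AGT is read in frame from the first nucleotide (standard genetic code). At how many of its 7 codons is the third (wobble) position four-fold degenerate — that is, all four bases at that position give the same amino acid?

Codon 1 CAT (His): third position 2-fold.
Codon 2 CCG (Pro): third position 4-fold.
Codon 3 TCC (Ser): third position 4-fold.
Codon 4 CTT (Leu): third position 4-fold.
Codon 5 CAG (Gln): third position 2-fold.
Codon 6 TTG (Leu): third position 2-fold.
Codon 7 AGT (Ser): third position 2-fold.
Four-fold degenerate third positions: 3.

3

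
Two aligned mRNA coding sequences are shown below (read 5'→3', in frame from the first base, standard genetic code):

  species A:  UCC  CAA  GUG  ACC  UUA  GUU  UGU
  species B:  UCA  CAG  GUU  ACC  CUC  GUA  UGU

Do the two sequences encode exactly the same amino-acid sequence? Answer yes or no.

yes

Codon 1: UCC Ser / UCA Ser — synonymous.
Codon 2: CAA Gln / CAG Gln — synonymous.
Codon 3: GUG Val / GUU Val — synonymous.
Codon 4: ACC Thr / ACC Thr — identical.
Codon 5: UUA Leu / CUC Leu — synonymous.
Codon 6: GUU Val / GUA Val — synonymous.
Codon 7: UGU Cys / UGU Cys — identical.
Nonsynonymous differences: 0 → same protein.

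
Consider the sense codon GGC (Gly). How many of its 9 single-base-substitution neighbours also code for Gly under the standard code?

Position 1: none → 0 synonymous.
Position 2: none → 0 synonymous.
Position 3: GGT, GGA, GGG → 3 synonymous.
Total: 0 + 0 + 3 = 3.

3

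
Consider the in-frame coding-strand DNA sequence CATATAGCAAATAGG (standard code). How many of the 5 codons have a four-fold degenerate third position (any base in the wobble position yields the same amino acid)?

Codon 1 CAT (His): third position 2-fold.
Codon 2 ATA (Ile): third position 3-fold.
Codon 3 GCA (Ala): third position 4-fold.
Codon 4 AAT (Asn): third position 2-fold.
Codon 5 AGG (Arg): third position 2-fold.
Four-fold degenerate third positions: 1.

1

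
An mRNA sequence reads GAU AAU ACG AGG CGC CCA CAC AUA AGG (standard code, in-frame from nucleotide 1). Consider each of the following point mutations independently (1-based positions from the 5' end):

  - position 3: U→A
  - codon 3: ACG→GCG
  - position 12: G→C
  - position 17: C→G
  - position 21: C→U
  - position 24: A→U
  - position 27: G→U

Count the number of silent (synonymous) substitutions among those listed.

Codon 1: GAU (Asp) → GAA (Glu) — missense.
Codon 3: ACG (Thr) → GCG (Ala) — missense.
Codon 4: AGG (Arg) → AGC (Ser) — missense.
Codon 6: CCA (Pro) → CGA (Arg) — missense.
Codon 7: CAC (His) → CAU (His) — synonymous.
Codon 8: AUA (Ile) → AUU (Ile) — synonymous.
Codon 9: AGG (Arg) → AGU (Ser) — missense.
Synonymous: 2 of 7.

2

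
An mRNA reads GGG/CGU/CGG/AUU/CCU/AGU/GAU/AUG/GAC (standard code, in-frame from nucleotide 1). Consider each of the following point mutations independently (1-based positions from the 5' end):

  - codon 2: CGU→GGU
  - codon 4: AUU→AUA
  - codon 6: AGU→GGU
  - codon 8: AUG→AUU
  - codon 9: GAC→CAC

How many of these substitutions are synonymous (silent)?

1

Codon 2: CGU (Arg) → GGU (Gly) — missense.
Codon 4: AUU (Ile) → AUA (Ile) — synonymous.
Codon 6: AGU (Ser) → GGU (Gly) — missense.
Codon 8: AUG (Met) → AUU (Ile) — missense.
Codon 9: GAC (Asp) → CAC (His) — missense.
Synonymous: 1 of 5.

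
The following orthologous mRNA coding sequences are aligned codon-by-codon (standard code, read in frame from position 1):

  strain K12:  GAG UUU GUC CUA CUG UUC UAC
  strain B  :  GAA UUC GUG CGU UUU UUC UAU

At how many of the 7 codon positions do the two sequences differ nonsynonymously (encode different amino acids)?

2

Codon 1: GAG Glu / GAA Glu — synonymous.
Codon 2: UUU Phe / UUC Phe — synonymous.
Codon 3: GUC Val / GUG Val — synonymous.
Codon 4: CUA Leu / CGU Arg — nonsynonymous.
Codon 5: CUG Leu / UUU Phe — nonsynonymous.
Codon 6: UUC Phe / UUC Phe — identical.
Codon 7: UAC Tyr / UAU Tyr — synonymous.
Nonsynonymous differences: 2.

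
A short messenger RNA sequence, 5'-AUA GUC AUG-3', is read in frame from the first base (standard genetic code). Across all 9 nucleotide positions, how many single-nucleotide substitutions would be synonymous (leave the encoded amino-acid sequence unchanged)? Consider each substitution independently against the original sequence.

5

Codon 1 (AUA, Ile): 2 synonymous substitutions.
Codon 2 (GUC, Val): 3 synonymous substitutions.
Codon 3 (AUG, Met): 0 synonymous substitutions.
Total: 2 + 3 + 0 = 5.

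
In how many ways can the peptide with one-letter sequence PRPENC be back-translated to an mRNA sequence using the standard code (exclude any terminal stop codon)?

768

Pro: 4 codons.
Arg: 6 codons.
Pro: 4 codons.
Glu: 2 codons.
Asn: 2 codons.
Cys: 2 codons.
4 × 6 × 4 × 2 × 2 × 2 = 768.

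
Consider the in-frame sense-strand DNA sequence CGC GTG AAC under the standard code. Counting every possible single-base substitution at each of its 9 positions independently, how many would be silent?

7

Codon 1 (CGC, Arg): 3 synonymous substitutions.
Codon 2 (GTG, Val): 3 synonymous substitutions.
Codon 3 (AAC, Asn): 1 synonymous substitution.
Total: 3 + 3 + 1 = 7.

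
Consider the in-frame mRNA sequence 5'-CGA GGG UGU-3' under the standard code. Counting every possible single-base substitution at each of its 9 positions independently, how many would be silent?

Codon 1 (CGA, Arg): 4 synonymous substitutions.
Codon 2 (GGG, Gly): 3 synonymous substitutions.
Codon 3 (UGU, Cys): 1 synonymous substitution.
Total: 4 + 3 + 1 = 8.

8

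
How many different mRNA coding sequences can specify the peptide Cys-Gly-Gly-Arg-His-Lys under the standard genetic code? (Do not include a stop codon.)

768

Cys: 2 codons.
Gly: 4 codons.
Gly: 4 codons.
Arg: 6 codons.
His: 2 codons.
Lys: 2 codons.
2 × 4 × 4 × 6 × 2 × 2 = 768.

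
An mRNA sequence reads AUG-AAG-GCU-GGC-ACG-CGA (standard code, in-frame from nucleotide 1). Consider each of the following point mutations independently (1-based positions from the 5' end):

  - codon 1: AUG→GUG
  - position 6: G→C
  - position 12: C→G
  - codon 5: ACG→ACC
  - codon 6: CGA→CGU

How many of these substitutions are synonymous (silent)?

Codon 1: AUG (Met) → GUG (Val) — missense.
Codon 2: AAG (Lys) → AAC (Asn) — missense.
Codon 4: GGC (Gly) → GGG (Gly) — synonymous.
Codon 5: ACG (Thr) → ACC (Thr) — synonymous.
Codon 6: CGA (Arg) → CGU (Arg) — synonymous.
Synonymous: 3 of 5.

3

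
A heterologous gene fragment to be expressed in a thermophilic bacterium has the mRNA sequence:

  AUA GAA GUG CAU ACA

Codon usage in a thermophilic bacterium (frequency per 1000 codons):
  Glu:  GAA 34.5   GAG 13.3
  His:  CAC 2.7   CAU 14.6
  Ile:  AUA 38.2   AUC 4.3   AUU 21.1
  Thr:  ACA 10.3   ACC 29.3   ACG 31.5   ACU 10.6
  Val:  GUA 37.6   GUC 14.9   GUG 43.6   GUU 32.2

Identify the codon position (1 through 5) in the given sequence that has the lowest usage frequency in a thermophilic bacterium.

Codon 1 AUA (Ile): 38.2 per 1000.
Codon 2 GAA (Glu): 34.5 per 1000.
Codon 3 GUG (Val): 43.6 per 1000.
Codon 4 CAU (His): 14.6 per 1000.
Codon 5 ACA (Thr): 10.3 per 1000.
Lowest frequency is 10.3 at codon 5.

5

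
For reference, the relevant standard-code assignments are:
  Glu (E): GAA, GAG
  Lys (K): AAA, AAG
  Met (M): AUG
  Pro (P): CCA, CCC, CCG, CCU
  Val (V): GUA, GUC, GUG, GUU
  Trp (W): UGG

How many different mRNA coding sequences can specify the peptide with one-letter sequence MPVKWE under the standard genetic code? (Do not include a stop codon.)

64

Met: 1 codon.
Pro: 4 codons.
Val: 4 codons.
Lys: 2 codons.
Trp: 1 codon.
Glu: 2 codons.
1 × 4 × 4 × 2 × 1 × 2 = 64.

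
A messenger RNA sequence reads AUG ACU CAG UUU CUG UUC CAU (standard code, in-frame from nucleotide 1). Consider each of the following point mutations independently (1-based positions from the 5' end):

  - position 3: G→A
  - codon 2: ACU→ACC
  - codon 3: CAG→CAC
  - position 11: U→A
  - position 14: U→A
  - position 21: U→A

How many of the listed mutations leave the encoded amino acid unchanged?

1

Codon 1: AUG (Met) → AUA (Ile) — missense.
Codon 2: ACU (Thr) → ACC (Thr) — synonymous.
Codon 3: CAG (Gln) → CAC (His) — missense.
Codon 4: UUU (Phe) → UAU (Tyr) — missense.
Codon 5: CUG (Leu) → CAG (Gln) — missense.
Codon 7: CAU (His) → CAA (Gln) — missense.
Synonymous: 1 of 6.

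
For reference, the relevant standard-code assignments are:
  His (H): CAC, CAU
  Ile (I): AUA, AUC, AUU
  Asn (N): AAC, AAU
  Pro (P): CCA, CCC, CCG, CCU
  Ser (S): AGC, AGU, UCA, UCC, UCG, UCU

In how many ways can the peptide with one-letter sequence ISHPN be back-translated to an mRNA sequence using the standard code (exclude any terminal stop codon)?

288

Ile: 3 codons.
Ser: 6 codons.
His: 2 codons.
Pro: 4 codons.
Asn: 2 codons.
3 × 6 × 2 × 4 × 2 = 288.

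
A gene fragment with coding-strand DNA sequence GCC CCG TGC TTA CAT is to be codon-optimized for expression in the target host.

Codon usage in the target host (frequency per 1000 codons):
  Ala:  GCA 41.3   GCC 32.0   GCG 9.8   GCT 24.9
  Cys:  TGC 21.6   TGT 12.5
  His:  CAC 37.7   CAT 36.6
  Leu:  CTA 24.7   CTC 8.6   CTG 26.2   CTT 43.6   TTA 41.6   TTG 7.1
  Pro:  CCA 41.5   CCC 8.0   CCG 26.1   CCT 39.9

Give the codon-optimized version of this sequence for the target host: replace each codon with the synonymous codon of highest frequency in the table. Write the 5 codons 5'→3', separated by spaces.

GCA CCA TGC CTT CAC

Codon 1 (Ala): best is GCA at 41.3.
Codon 2 (Pro): best is CCA at 41.5.
Codon 3 (Cys): best is TGC at 21.6.
Codon 4 (Leu): best is CTT at 43.6.
Codon 5 (His): best is CAC at 37.7.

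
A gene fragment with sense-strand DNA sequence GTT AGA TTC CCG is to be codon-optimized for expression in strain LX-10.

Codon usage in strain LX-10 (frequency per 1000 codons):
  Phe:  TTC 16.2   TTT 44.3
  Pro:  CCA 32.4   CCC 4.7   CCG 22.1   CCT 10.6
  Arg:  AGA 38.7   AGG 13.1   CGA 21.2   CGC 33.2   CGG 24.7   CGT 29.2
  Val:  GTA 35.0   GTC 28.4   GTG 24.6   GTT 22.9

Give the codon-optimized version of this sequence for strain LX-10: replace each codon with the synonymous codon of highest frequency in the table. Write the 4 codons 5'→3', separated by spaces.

GTA AGA TTT CCA

Codon 1 (Val): best is GTA at 35.0.
Codon 2 (Arg): best is AGA at 38.7.
Codon 3 (Phe): best is TTT at 44.3.
Codon 4 (Pro): best is CCA at 32.4.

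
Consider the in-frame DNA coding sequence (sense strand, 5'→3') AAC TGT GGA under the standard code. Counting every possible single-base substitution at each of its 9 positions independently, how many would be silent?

5

Codon 1 (AAC, Asn): 1 synonymous substitution.
Codon 2 (TGT, Cys): 1 synonymous substitution.
Codon 3 (GGA, Gly): 3 synonymous substitutions.
Total: 1 + 1 + 3 = 5.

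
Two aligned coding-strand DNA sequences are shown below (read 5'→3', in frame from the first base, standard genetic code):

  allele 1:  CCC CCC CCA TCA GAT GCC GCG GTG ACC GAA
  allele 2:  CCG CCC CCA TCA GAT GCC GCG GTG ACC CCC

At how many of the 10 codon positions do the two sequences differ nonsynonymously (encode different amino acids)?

Codon 1: CCC Pro / CCG Pro — synonymous.
Codon 2: CCC Pro / CCC Pro — identical.
Codon 3: CCA Pro / CCA Pro — identical.
Codon 4: TCA Ser / TCA Ser — identical.
Codon 5: GAT Asp / GAT Asp — identical.
Codon 6: GCC Ala / GCC Ala — identical.
Codon 7: GCG Ala / GCG Ala — identical.
Codon 8: GTG Val / GTG Val — identical.
Codon 9: ACC Thr / ACC Thr — identical.
Codon 10: GAA Glu / CCC Pro — nonsynonymous.
Nonsynonymous differences: 1.

1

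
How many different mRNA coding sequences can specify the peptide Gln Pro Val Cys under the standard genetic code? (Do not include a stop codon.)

Gln: 2 codons.
Pro: 4 codons.
Val: 4 codons.
Cys: 2 codons.
2 × 4 × 4 × 2 = 64.

64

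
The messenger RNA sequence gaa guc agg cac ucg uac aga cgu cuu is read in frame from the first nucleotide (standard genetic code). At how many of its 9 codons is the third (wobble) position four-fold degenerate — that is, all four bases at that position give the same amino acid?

4

Codon 1 GAA (Glu): third position 2-fold.
Codon 2 GUC (Val): third position 4-fold.
Codon 3 AGG (Arg): third position 2-fold.
Codon 4 CAC (His): third position 2-fold.
Codon 5 UCG (Ser): third position 4-fold.
Codon 6 UAC (Tyr): third position 2-fold.
Codon 7 AGA (Arg): third position 2-fold.
Codon 8 CGU (Arg): third position 4-fold.
Codon 9 CUU (Leu): third position 4-fold.
Four-fold degenerate third positions: 4.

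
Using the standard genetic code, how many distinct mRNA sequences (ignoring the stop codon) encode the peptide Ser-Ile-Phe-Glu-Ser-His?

Ser: 6 codons.
Ile: 3 codons.
Phe: 2 codons.
Glu: 2 codons.
Ser: 6 codons.
His: 2 codons.
6 × 3 × 2 × 2 × 6 × 2 = 864.

864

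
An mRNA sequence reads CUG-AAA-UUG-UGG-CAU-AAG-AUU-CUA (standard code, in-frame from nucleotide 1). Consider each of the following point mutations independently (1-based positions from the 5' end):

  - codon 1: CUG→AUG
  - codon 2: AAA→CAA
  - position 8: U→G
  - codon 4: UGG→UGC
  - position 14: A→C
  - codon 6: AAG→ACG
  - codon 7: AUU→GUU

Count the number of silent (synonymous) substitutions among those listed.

Codon 1: CUG (Leu) → AUG (Met) — missense.
Codon 2: AAA (Lys) → CAA (Gln) — missense.
Codon 3: UUG (Leu) → UGG (Trp) — missense.
Codon 4: UGG (Trp) → UGC (Cys) — missense.
Codon 5: CAU (His) → CCU (Pro) — missense.
Codon 6: AAG (Lys) → ACG (Thr) — missense.
Codon 7: AUU (Ile) → GUU (Val) — missense.
Synonymous: 0 of 7.

0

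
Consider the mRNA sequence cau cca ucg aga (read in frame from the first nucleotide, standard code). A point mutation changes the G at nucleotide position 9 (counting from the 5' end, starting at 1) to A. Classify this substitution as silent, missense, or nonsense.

Position 9 falls in codon 3: UCG → Ser.
After the substitution the codon is UCA → Ser.
Both encode Ser, so the change is synonymous.

silent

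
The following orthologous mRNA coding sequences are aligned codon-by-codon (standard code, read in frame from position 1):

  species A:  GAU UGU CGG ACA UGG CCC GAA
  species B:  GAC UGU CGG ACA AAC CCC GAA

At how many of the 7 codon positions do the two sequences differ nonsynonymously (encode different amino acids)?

Codon 1: GAU Asp / GAC Asp — synonymous.
Codon 2: UGU Cys / UGU Cys — identical.
Codon 3: CGG Arg / CGG Arg — identical.
Codon 4: ACA Thr / ACA Thr — identical.
Codon 5: UGG Trp / AAC Asn — nonsynonymous.
Codon 6: CCC Pro / CCC Pro — identical.
Codon 7: GAA Glu / GAA Glu — identical.
Nonsynonymous differences: 1.

1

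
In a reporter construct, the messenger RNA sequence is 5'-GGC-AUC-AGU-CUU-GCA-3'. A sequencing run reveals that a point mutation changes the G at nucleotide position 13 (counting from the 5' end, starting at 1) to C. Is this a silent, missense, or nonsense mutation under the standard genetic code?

missense

Position 13 falls in codon 5: GCA → Ala.
After the substitution the codon is CCA → Pro.
Ala ≠ Pro, so this is a missense mutation.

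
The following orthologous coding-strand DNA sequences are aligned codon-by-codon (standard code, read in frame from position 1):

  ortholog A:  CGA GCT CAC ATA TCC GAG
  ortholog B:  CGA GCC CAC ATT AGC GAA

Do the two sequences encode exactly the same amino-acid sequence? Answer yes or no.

Codon 1: CGA Arg / CGA Arg — identical.
Codon 2: GCT Ala / GCC Ala — synonymous.
Codon 3: CAC His / CAC His — identical.
Codon 4: ATA Ile / ATT Ile — synonymous.
Codon 5: TCC Ser / AGC Ser — synonymous.
Codon 6: GAG Glu / GAA Glu — synonymous.
Nonsynonymous differences: 0 → same protein.

yes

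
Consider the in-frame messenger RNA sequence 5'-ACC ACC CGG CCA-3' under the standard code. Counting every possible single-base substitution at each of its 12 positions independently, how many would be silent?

Codon 1 (ACC, Thr): 3 synonymous substitutions.
Codon 2 (ACC, Thr): 3 synonymous substitutions.
Codon 3 (CGG, Arg): 4 synonymous substitutions.
Codon 4 (CCA, Pro): 3 synonymous substitutions.
Total: 3 + 3 + 4 + 3 = 13.

13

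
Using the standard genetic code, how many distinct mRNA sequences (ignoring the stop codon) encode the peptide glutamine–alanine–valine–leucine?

Gln: 2 codons.
Ala: 4 codons.
Val: 4 codons.
Leu: 6 codons.
2 × 4 × 4 × 6 = 192.

192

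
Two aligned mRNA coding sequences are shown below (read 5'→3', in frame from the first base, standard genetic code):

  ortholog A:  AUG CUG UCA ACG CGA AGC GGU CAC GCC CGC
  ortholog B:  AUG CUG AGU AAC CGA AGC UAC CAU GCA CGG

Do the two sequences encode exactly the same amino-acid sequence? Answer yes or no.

Codon 1: AUG Met / AUG Met — identical.
Codon 2: CUG Leu / CUG Leu — identical.
Codon 3: UCA Ser / AGU Ser — synonymous.
Codon 4: ACG Thr / AAC Asn — nonsynonymous.
Codon 5: CGA Arg / CGA Arg — identical.
Codon 6: AGC Ser / AGC Ser — identical.
Codon 7: GGU Gly / UAC Tyr — nonsynonymous.
Codon 8: CAC His / CAU His — synonymous.
Codon 9: GCC Ala / GCA Ala — synonymous.
Codon 10: CGC Arg / CGG Arg — synonymous.
Nonsynonymous differences: 2 → different protein.

no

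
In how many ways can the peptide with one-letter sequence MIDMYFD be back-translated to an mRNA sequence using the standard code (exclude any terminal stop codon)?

Met: 1 codon.
Ile: 3 codons.
Asp: 2 codons.
Met: 1 codon.
Tyr: 2 codons.
Phe: 2 codons.
Asp: 2 codons.
1 × 3 × 2 × 1 × 2 × 2 × 2 = 48.

48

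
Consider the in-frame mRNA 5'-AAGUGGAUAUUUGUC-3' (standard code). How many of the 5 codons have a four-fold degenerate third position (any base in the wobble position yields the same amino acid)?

Codon 1 AAG (Lys): third position 2-fold.
Codon 2 UGG (Trp): third position 1-fold.
Codon 3 AUA (Ile): third position 3-fold.
Codon 4 UUU (Phe): third position 2-fold.
Codon 5 GUC (Val): third position 4-fold.
Four-fold degenerate third positions: 1.

1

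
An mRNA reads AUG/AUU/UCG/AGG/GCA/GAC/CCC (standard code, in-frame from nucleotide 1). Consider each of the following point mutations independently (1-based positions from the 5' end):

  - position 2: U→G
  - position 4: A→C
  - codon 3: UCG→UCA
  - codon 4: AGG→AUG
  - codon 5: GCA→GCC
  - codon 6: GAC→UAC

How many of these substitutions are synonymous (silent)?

Codon 1: AUG (Met) → AGG (Arg) — missense.
Codon 2: AUU (Ile) → CUU (Leu) — missense.
Codon 3: UCG (Ser) → UCA (Ser) — synonymous.
Codon 4: AGG (Arg) → AUG (Met) — missense.
Codon 5: GCA (Ala) → GCC (Ala) — synonymous.
Codon 6: GAC (Asp) → UAC (Tyr) — missense.
Synonymous: 2 of 6.

2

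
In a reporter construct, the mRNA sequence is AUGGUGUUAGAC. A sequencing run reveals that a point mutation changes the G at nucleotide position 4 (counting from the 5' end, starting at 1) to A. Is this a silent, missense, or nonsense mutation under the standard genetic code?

missense

Position 4 falls in codon 2: GUG → Val.
After the substitution the codon is AUG → Met.
Val ≠ Met, so this is a missense mutation.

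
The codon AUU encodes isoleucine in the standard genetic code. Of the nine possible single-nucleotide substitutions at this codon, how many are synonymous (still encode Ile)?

Position 1: none → 0 synonymous.
Position 2: none → 0 synonymous.
Position 3: AUC, AUA → 2 synonymous.
Total: 0 + 0 + 2 = 2.

2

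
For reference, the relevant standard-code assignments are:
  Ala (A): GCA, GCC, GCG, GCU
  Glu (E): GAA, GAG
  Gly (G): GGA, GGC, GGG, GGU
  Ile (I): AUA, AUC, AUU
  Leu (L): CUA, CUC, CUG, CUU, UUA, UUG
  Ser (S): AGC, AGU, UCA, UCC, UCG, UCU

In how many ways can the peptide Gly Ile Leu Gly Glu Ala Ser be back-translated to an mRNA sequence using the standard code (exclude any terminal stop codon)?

13824

Gly: 4 codons.
Ile: 3 codons.
Leu: 6 codons.
Gly: 4 codons.
Glu: 2 codons.
Ala: 4 codons.
Ser: 6 codons.
4 × 3 × 6 × 4 × 2 × 4 × 6 = 13824.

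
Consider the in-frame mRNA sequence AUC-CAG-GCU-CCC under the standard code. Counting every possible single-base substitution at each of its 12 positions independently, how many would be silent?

9

Codon 1 (AUC, Ile): 2 synonymous substitutions.
Codon 2 (CAG, Gln): 1 synonymous substitution.
Codon 3 (GCU, Ala): 3 synonymous substitutions.
Codon 4 (CCC, Pro): 3 synonymous substitutions.
Total: 2 + 1 + 3 + 3 = 9.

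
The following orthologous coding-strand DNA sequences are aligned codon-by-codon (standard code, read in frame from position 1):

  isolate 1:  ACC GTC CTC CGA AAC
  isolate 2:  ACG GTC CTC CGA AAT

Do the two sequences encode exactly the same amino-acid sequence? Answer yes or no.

yes

Codon 1: ACC Thr / ACG Thr — synonymous.
Codon 2: GTC Val / GTC Val — identical.
Codon 3: CTC Leu / CTC Leu — identical.
Codon 4: CGA Arg / CGA Arg — identical.
Codon 5: AAC Asn / AAT Asn — synonymous.
Nonsynonymous differences: 0 → same protein.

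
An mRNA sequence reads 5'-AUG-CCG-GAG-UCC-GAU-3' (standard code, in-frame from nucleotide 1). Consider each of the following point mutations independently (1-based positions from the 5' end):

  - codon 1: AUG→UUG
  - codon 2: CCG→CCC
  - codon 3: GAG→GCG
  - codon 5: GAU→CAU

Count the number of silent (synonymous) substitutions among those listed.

1

Codon 1: AUG (Met) → UUG (Leu) — missense.
Codon 2: CCG (Pro) → CCC (Pro) — synonymous.
Codon 3: GAG (Glu) → GCG (Ala) — missense.
Codon 5: GAU (Asp) → CAU (His) — missense.
Synonymous: 1 of 4.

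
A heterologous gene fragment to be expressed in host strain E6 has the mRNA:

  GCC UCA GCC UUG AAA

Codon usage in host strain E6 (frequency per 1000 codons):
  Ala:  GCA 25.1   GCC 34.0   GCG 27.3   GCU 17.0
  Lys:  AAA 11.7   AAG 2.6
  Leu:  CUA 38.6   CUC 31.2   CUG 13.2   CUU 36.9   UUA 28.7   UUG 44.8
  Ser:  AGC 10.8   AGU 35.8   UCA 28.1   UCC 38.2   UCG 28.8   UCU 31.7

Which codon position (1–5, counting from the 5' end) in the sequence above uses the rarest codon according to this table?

5

Codon 1 GCC (Ala): 34.0 per 1000.
Codon 2 UCA (Ser): 28.1 per 1000.
Codon 3 GCC (Ala): 34.0 per 1000.
Codon 4 UUG (Leu): 44.8 per 1000.
Codon 5 AAA (Lys): 11.7 per 1000.
Lowest frequency is 11.7 at codon 5.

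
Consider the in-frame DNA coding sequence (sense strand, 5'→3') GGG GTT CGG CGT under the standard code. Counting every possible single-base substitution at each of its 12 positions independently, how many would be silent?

13

Codon 1 (GGG, Gly): 3 synonymous substitutions.
Codon 2 (GTT, Val): 3 synonymous substitutions.
Codon 3 (CGG, Arg): 4 synonymous substitutions.
Codon 4 (CGT, Arg): 3 synonymous substitutions.
Total: 3 + 3 + 4 + 3 = 13.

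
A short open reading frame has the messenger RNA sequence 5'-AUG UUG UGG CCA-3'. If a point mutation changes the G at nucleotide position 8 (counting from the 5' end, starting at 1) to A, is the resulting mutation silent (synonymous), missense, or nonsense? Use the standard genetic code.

Position 8 falls in codon 3: UGG → Trp.
After the substitution the codon is UAG → Stop.
The new codon is a stop codon, so this is a nonsense mutation.

nonsense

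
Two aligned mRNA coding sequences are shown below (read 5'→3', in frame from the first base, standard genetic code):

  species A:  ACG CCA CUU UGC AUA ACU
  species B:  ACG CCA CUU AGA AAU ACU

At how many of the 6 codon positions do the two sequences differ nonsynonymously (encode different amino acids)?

Codon 1: ACG Thr / ACG Thr — identical.
Codon 2: CCA Pro / CCA Pro — identical.
Codon 3: CUU Leu / CUU Leu — identical.
Codon 4: UGC Cys / AGA Arg — nonsynonymous.
Codon 5: AUA Ile / AAU Asn — nonsynonymous.
Codon 6: ACU Thr / ACU Thr — identical.
Nonsynonymous differences: 2.

2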